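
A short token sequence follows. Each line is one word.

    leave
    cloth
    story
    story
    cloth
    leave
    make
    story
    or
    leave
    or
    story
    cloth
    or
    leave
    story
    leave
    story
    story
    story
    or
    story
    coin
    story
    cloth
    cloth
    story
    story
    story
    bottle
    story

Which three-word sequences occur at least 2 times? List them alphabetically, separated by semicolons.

cloth story story; story story story

Trigram counts meeting the condition (at least 2 times):
  cloth story story: 2
  story story story: 2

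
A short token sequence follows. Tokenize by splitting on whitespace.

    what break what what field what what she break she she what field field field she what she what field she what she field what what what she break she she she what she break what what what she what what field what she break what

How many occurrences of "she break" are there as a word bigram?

4

Scanning the 45 overlapping bigram windows for "she break":
  position 8–9: she break
  position 28–29: she break
  position 34–35: she break
  position 44–45: she break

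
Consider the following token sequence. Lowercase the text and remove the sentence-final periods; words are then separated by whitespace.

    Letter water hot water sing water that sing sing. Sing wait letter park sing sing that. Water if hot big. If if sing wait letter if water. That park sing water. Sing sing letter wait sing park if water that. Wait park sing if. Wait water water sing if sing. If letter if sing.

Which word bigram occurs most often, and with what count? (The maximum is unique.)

Bigram frequencies (highest first):
  sing sing: 4
  water sing: 3
  water that: 3
  park sing: 3
  if sing: 3
  sing if: 3
  … (29 more, each ≤ 2)

"sing sing", 4 times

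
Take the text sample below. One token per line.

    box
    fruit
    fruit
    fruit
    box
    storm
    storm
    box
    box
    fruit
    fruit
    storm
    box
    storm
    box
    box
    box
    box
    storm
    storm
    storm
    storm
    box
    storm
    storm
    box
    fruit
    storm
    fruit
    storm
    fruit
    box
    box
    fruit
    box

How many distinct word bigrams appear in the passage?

35 tokens → 34 bigram windows in total.
Repeated bigrams (each contributes count−1 duplicates):
  box box: 5
  storm box: 5
  storm storm: 5
  box fruit: 4
  box storm: 4
  fruit box: 3
  fruit fruit: 3
  fruit storm: 3
  … (1 more repeated)
25 duplicate windows → 34 − 25 = 9 distinct.

9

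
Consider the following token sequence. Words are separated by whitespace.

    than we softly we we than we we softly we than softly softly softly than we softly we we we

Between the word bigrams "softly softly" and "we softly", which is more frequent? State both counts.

"softly softly": 2 occurrences
"we softly": 3 occurrences

"we softly" (3 vs 2)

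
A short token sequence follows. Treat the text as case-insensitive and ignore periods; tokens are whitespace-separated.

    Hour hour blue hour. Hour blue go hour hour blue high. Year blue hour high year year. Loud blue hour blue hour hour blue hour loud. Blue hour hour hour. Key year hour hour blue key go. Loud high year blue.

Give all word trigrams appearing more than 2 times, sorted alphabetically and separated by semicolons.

Trigram counts meeting the condition (more than 2 times):
  blue hour hour: 3
  hour blue hour: 3
  hour hour blue: 5

blue hour hour; hour blue hour; hour hour blue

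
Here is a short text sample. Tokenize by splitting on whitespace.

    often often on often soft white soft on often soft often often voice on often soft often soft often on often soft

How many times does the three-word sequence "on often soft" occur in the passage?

4

Scanning the 20 overlapping trigram windows for "on often soft":
  position 3–5: on often soft
  position 8–10: on often soft
  position 14–16: on often soft
  position 20–22: on often soft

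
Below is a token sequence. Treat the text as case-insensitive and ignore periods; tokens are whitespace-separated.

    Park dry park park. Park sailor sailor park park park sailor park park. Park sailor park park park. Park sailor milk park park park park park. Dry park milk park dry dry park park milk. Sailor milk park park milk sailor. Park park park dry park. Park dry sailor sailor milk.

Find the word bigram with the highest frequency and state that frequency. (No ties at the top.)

Bigram frequencies (highest first):
  park park: 18
  park dry: 5
  dry park: 4
  park sailor: 4
  sailor park: 4
  sailor milk: 3
  … (6 more, each ≤ 3)

"park park", 18 times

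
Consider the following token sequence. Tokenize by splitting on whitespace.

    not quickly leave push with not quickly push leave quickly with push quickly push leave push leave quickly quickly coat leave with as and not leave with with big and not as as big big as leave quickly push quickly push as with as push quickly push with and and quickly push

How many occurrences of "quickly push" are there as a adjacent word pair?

Scanning the 51 overlapping bigram windows for "quickly push":
  position 7–8: quickly push
  position 13–14: quickly push
  position 38–39: quickly push
  position 40–41: quickly push
  position 46–47: quickly push
  position 51–52: quickly push

6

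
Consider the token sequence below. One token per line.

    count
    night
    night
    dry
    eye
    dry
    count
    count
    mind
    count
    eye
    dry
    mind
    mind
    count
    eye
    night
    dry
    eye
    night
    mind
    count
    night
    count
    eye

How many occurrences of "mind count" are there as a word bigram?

Scanning the 24 overlapping bigram windows for "mind count":
  position 9–10: mind count
  position 14–15: mind count
  position 21–22: mind count

3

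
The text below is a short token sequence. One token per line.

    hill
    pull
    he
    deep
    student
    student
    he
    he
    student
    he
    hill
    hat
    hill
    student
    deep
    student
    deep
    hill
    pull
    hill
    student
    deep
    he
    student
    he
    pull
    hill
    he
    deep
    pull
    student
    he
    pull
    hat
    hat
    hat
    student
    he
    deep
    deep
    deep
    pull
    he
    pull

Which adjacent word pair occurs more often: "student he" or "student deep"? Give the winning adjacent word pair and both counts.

"student he": 5 occurrences
"student deep": 3 occurrences

"student he" (5 vs 3)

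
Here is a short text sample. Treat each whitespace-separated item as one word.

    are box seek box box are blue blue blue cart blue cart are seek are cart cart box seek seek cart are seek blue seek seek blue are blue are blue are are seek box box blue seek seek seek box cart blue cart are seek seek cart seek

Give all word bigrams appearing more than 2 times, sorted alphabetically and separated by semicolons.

are blue; are seek; blue are; blue cart; cart are; seek box; seek seek

Bigram counts meeting the condition (more than 2 times):
  are blue: 3
  are seek: 4
  blue are: 3
  blue cart: 3
  cart are: 3
  seek box: 3
  seek seek: 5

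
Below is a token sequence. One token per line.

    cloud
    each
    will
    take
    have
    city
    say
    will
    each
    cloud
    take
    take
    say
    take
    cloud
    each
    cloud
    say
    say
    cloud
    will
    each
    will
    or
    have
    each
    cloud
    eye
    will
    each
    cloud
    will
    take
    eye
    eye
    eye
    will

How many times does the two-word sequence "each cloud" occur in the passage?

Scanning the 36 overlapping bigram windows for "each cloud":
  position 9–10: each cloud
  position 16–17: each cloud
  position 26–27: each cloud
  position 30–31: each cloud

4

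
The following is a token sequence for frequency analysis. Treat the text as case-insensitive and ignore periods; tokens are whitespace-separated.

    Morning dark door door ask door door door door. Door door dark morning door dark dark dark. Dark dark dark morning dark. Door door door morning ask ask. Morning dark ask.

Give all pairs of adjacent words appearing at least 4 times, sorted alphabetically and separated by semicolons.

Bigram counts meeting the condition (at least 4 times):
  dark dark: 5
  door door: 8

dark dark; door door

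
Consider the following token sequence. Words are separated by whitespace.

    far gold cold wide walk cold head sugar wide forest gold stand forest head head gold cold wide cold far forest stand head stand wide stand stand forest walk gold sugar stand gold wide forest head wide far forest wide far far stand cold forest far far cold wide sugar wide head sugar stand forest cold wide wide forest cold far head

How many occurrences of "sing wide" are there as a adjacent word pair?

Scanning the 61 overlapping bigram windows for "sing wide":
  (none found)

0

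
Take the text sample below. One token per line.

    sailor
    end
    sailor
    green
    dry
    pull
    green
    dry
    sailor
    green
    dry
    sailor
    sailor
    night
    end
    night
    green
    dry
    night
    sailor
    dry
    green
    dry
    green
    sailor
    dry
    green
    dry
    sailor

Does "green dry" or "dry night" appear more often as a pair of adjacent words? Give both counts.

"green dry": 6 occurrences
"dry night": 1 occurrence

"green dry" (6 vs 1)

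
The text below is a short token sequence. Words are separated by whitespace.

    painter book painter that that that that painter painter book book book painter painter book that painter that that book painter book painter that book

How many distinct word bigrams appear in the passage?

9

25 tokens → 24 bigram windows in total.
Repeated bigrams (each contributes count−1 duplicates):
  book painter: 4
  painter book: 4
  that that: 4
  painter that: 3
  book book: 2
  painter painter: 2
  that book: 2
  that painter: 2
15 duplicate windows → 24 − 15 = 9 distinct.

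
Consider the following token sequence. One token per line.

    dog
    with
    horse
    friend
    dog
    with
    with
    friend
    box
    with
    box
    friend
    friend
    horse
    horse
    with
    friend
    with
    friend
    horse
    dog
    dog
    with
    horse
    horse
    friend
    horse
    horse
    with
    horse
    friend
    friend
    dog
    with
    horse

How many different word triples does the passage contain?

35 tokens → 33 trigram windows in total.
Repeated trigrams (each contributes count−1 duplicates):
  dog with horse: 3
  friend dog with: 2
  friend horse horse: 2
  horse horse with: 2
  with horse friend: 2
6 duplicate windows → 33 − 6 = 27 distinct.

27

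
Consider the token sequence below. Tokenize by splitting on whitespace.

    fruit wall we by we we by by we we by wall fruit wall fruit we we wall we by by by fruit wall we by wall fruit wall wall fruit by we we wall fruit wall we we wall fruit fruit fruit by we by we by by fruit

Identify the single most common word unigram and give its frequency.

Unigram frequencies (highest first):
  we: 15
  by: 13
  fruit: 11
  wall: 11

"we", 15 times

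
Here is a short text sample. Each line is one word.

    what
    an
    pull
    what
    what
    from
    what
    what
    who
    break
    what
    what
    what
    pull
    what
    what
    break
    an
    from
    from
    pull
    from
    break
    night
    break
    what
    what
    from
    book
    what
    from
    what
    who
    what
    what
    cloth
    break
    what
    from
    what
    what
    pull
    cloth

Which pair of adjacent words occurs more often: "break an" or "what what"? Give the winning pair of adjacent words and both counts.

"what what" (8 vs 1)

"break an": 1 occurrence
"what what": 8 occurrences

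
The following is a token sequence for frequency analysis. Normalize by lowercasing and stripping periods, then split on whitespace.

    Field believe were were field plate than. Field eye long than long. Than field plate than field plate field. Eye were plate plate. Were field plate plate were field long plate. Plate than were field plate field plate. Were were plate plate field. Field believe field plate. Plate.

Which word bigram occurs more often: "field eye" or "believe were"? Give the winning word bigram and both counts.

"field eye": 2 occurrences
"believe were": 1 occurrence

"field eye" (2 vs 1)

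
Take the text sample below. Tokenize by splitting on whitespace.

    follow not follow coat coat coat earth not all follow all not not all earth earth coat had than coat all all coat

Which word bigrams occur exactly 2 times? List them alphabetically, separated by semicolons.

Bigram counts meeting the condition (exactly 2 times):
  coat coat: 2
  not all: 2

coat coat; not all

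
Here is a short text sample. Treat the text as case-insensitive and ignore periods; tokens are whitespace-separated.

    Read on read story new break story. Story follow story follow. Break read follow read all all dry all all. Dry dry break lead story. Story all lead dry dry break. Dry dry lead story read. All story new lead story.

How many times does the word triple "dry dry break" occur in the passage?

Scanning the 39 overlapping trigram windows for "dry dry break":
  position 21–23: dry dry break
  position 29–31: dry dry break

2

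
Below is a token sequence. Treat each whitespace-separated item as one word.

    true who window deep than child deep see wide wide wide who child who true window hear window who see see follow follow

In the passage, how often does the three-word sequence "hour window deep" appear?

Scanning the 21 overlapping trigram windows for "hour window deep":
  (none found)

0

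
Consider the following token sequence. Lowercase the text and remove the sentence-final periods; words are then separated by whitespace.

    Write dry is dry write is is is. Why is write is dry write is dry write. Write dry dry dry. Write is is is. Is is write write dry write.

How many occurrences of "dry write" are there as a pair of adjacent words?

5

Scanning the 30 overlapping bigram windows for "dry write":
  position 4–5: dry write
  position 13–14: dry write
  position 16–17: dry write
  position 21–22: dry write
  position 30–31: dry write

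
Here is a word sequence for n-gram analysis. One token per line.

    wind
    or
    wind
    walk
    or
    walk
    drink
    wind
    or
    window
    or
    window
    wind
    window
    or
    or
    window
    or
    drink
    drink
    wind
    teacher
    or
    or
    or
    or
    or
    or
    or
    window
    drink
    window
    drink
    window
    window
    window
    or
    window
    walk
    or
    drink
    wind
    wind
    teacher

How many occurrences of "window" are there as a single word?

10

Scanning the 44 tokens for "window":
  position 10: window
  position 12: window
  position 14: window
  position 17: window
  position 30: window
  position 32: window
  position 34: window
  position 35: window
  position 36: window
  position 38: window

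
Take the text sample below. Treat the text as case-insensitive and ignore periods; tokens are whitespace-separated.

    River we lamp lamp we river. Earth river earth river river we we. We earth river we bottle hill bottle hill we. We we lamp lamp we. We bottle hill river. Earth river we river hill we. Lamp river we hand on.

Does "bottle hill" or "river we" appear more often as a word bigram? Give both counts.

"bottle hill": 3 occurrences
"river we": 5 occurrences

"river we" (5 vs 3)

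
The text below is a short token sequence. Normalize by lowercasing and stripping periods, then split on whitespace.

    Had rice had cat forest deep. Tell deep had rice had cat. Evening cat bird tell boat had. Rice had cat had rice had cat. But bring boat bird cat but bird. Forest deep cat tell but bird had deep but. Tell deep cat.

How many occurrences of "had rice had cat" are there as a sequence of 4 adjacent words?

Scanning the 41 overlapping 4-gram windows for "had rice had cat":
  position 1–4: had rice had cat
  position 9–12: had rice had cat
  position 18–21: had rice had cat
  position 22–25: had rice had cat

4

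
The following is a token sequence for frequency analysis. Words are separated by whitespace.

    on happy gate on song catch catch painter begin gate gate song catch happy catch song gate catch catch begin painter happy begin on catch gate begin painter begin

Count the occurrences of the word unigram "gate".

5

Scanning the 29 tokens for "gate":
  position 3: gate
  position 10: gate
  position 11: gate
  position 17: gate
  position 26: gate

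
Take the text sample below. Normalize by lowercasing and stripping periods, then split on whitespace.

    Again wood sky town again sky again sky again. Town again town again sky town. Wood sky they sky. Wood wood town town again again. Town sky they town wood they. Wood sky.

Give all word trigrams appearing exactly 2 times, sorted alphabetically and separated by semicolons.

Trigram counts meeting the condition (exactly 2 times):
  again sky again: 2
  again town again: 2
  town again sky: 2

again sky again; again town again; town again sky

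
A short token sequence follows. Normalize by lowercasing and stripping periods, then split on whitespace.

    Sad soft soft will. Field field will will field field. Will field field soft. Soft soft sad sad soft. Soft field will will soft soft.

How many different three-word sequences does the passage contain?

25 tokens → 23 trigram windows in total.
Repeated trigrams (each contributes count−1 duplicates):
  will field field: 3
  field field will: 2
  field will will: 2
  sad soft soft: 2
5 duplicate windows → 23 − 5 = 18 distinct.

18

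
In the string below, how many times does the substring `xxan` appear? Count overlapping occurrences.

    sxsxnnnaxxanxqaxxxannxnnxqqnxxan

Sliding a length-4 window over the 32 characters (29 positions):
  position 9–12: xxan
  position 17–20: xxan
  position 29–32: xxan

3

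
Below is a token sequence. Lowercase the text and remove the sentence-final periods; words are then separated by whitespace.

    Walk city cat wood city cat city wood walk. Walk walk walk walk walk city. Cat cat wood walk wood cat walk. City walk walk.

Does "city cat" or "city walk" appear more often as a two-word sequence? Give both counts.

"city cat": 3 occurrences
"city walk": 1 occurrence

"city cat" (3 vs 1)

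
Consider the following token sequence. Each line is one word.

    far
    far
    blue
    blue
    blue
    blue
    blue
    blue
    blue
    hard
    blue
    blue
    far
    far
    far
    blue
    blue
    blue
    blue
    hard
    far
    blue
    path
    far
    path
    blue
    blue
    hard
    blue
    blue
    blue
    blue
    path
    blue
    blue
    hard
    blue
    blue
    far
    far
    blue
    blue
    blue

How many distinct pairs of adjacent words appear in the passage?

43 tokens → 42 bigram windows in total.
Repeated bigrams (each contributes count−1 duplicates):
  blue blue: 18
  blue hard: 4
  far blue: 4
  far far: 4
  hard blue: 3
  blue far: 2
  blue path: 2
  path blue: 2
31 duplicate windows → 42 − 31 = 11 distinct.

11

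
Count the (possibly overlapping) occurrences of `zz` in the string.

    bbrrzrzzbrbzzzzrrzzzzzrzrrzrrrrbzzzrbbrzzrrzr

Sliding a length-2 window over the 45 characters (44 positions):
  position 7–8: zz
  position 12–13: zz
  position 13–14: zz
  position 14–15: zz
  position 18–19: zz
  position 19–20: zz
  position 20–21: zz
  position 21–22: zz
  position 33–34: zz
  position 34–35: zz
  … (1 more)

11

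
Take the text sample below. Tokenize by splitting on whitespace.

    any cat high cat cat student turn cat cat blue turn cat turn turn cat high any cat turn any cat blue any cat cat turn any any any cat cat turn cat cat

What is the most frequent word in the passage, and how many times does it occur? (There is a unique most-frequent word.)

Unigram frequencies (highest first):
  cat: 15
  any: 7
  turn: 7
  high: 2
  blue: 2
  student: 1

"cat", 15 times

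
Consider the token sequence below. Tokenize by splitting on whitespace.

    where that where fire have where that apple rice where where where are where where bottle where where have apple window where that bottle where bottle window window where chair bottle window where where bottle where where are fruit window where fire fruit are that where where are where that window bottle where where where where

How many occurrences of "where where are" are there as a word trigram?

Scanning the 54 overlapping trigram windows for "where where are":
  position 11–13: where where are
  position 36–38: where where are
  position 46–48: where where are

3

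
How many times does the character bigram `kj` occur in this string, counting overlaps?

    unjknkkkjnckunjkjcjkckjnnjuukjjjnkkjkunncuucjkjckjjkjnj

Sliding a length-2 window over the 55 characters (54 positions):
  position 8–9: kj
  position 16–17: kj
  position 22–23: kj
  position 29–30: kj
  position 35–36: kj
  position 46–47: kj
  position 49–50: kj
  position 52–53: kj

8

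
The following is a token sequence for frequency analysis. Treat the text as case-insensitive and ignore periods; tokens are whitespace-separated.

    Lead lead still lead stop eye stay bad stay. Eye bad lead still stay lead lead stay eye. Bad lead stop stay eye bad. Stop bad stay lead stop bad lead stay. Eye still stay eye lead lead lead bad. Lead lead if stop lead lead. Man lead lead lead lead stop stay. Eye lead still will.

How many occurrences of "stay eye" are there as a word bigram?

Scanning the 56 overlapping bigram windows for "stay eye":
  position 9–10: stay eye
  position 17–18: stay eye
  position 22–23: stay eye
  position 32–33: stay eye
  position 35–36: stay eye
  position 53–54: stay eye

6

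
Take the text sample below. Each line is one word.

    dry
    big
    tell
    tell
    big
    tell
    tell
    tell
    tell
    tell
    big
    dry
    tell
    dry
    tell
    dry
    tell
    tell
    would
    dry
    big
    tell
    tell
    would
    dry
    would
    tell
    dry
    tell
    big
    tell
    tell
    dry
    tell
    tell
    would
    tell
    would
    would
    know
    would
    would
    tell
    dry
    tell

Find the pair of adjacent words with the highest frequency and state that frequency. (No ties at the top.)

"tell tell", 9 times

Bigram frequencies (highest first):
  tell tell: 9
  dry tell: 6
  tell dry: 5
  big tell: 4
  tell would: 4
  tell big: 3
  … (8 more, each ≤ 3)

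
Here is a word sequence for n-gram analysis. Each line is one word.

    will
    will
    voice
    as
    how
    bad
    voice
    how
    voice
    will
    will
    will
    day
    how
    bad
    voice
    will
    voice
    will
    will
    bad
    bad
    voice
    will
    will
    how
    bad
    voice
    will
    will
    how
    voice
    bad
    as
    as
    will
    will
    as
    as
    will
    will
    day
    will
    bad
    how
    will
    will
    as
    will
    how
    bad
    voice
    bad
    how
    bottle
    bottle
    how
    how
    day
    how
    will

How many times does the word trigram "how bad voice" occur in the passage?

Scanning the 59 overlapping trigram windows for "how bad voice":
  position 5–7: how bad voice
  position 14–16: how bad voice
  position 26–28: how bad voice
  position 50–52: how bad voice

4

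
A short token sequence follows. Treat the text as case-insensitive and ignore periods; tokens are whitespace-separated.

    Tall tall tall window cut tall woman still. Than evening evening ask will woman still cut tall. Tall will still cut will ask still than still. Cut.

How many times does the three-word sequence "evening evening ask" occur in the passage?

Scanning the 25 overlapping trigram windows for "evening evening ask":
  position 10–12: evening evening ask

1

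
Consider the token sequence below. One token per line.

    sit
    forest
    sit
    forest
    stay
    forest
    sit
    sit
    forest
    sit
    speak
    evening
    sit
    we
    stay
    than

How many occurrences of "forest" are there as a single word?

Scanning the 16 tokens for "forest":
  position 2: forest
  position 4: forest
  position 6: forest
  position 9: forest

4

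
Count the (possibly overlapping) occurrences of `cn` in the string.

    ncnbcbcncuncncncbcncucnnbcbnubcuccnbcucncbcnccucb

Sliding a length-2 window over the 49 characters (48 positions):
  position 2–3: cn
  position 7–8: cn
  position 12–13: cn
  position 14–15: cn
  position 18–19: cn
  position 22–23: cn
  position 34–35: cn
  position 39–40: cn
  position 43–44: cn

9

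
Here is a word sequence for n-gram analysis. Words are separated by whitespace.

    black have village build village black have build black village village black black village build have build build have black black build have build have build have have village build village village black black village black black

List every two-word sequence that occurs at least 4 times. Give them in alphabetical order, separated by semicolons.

black black; build have; have build; village black

Bigram counts meeting the condition (at least 4 times):
  black black: 4
  build have: 5
  have build: 4
  village black: 4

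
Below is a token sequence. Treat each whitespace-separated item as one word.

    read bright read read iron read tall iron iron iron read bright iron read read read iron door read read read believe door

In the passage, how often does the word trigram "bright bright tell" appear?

Scanning the 21 overlapping trigram windows for "bright bright tell":
  (none found)

0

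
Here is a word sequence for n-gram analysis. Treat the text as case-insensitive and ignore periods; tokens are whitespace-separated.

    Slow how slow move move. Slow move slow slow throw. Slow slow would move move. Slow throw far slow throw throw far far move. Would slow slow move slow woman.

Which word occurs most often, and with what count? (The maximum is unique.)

Unigram frequencies (highest first):
  slow: 12
  move: 7
  throw: 4
  far: 3
  would: 2
  how: 1
  … (1 more, each ≤ 1)

"slow", 12 times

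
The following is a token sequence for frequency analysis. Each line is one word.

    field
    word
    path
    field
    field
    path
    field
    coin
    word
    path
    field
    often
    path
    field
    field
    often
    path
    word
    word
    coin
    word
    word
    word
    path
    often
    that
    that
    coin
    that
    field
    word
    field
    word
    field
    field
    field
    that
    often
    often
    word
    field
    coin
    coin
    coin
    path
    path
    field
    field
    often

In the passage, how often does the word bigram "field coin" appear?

2

Scanning the 48 overlapping bigram windows for "field coin":
  position 7–8: field coin
  position 41–42: field coin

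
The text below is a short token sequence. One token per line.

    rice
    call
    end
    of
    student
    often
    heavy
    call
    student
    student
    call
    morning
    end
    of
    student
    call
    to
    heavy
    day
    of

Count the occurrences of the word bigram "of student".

2

Scanning the 19 overlapping bigram windows for "of student":
  position 4–5: of student
  position 14–15: of student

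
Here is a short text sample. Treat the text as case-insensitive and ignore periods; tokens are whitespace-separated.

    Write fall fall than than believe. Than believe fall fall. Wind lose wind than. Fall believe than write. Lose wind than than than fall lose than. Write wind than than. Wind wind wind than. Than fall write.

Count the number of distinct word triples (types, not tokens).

37 tokens → 35 trigram windows in total.
Repeated trigrams (each contributes count−1 duplicates):
  wind than than: 3
  lose wind than: 2
  than than fall: 2
4 duplicate windows → 35 − 4 = 31 distinct.

31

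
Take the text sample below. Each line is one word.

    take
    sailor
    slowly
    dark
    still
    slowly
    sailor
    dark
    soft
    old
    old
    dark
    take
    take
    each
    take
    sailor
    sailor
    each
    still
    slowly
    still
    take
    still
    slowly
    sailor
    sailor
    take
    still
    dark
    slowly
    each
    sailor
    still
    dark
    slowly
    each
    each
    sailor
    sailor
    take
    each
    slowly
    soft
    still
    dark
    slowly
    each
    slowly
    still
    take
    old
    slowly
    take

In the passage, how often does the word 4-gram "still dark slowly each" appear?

3

Scanning the 51 overlapping 4-gram windows for "still dark slowly each":
  position 29–32: still dark slowly each
  position 34–37: still dark slowly each
  position 45–48: still dark slowly each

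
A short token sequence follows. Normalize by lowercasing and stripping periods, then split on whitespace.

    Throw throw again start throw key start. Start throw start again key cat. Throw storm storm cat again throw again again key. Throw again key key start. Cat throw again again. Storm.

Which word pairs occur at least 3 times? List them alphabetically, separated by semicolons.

again key; throw again

Bigram counts meeting the condition (at least 3 times):
  again key: 3
  throw again: 4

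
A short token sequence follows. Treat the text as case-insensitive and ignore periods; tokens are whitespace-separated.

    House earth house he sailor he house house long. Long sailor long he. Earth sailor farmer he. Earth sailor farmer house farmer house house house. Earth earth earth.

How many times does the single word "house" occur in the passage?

Scanning the 28 tokens for "house":
  position 1: house
  position 3: house
  position 7: house
  position 8: house
  position 21: house
  position 23: house
  position 24: house
  position 25: house

8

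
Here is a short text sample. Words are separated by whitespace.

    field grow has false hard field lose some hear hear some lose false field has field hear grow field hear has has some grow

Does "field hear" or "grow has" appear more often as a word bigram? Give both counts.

"field hear" (2 vs 1)

"field hear": 2 occurrences
"grow has": 1 occurrence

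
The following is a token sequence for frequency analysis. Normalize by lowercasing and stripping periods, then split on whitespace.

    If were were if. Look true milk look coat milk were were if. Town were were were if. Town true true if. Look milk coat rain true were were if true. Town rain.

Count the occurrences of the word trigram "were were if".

Scanning the 31 overlapping trigram windows for "were were if":
  position 2–4: were were if
  position 11–13: were were if
  position 16–18: were were if
  position 28–30: were were if

4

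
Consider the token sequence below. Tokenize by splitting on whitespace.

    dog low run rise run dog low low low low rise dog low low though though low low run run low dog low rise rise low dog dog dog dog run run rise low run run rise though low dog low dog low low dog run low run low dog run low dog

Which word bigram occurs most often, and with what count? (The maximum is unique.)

Bigram frequencies (highest first):
  low dog: 7
  dog low: 6
  low low: 6
  low run: 4
  run low: 4
  run rise: 3
  … (13 more, each ≤ 3)

"low dog", 7 times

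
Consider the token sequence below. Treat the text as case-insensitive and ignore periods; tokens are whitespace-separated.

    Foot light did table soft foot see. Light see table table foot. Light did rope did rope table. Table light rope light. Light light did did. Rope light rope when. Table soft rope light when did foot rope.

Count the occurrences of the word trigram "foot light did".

2

Scanning the 36 overlapping trigram windows for "foot light did":
  position 1–3: foot light did
  position 12–14: foot light did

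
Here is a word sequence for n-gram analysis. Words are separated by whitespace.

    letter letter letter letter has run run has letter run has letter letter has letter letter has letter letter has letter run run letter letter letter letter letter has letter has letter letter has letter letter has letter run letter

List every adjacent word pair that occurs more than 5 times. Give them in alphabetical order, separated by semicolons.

Bigram counts meeting the condition (more than 5 times):
  has letter: 9
  letter has: 8
  letter letter: 12

has letter; letter has; letter letter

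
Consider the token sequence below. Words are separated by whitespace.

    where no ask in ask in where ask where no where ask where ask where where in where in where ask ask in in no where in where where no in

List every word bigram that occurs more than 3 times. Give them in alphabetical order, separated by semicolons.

Bigram counts meeting the condition (more than 3 times):
  in where: 4
  where ask: 4

in where; where ask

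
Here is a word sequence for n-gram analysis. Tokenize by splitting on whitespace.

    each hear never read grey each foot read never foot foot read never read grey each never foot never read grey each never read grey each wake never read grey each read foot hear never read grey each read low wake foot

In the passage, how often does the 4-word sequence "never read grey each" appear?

6

Scanning the 39 overlapping 4-gram windows for "never read grey each":
  position 3–6: never read grey each
  position 13–16: never read grey each
  position 19–22: never read grey each
  position 23–26: never read grey each
  position 28–31: never read grey each
  position 35–38: never read grey each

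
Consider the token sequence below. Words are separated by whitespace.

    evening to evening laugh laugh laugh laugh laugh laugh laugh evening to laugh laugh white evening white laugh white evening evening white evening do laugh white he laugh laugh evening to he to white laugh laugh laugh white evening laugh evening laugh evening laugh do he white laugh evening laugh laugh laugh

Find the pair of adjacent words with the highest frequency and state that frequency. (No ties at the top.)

"laugh laugh", 12 times

Bigram frequencies (highest first):
  laugh laugh: 12
  evening laugh: 5
  laugh evening: 5
  laugh white: 4
  white evening: 4
  evening to: 3
  … (15 more, each ≤ 3)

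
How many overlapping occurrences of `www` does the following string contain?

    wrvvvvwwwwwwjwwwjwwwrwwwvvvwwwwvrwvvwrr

9

Sliding a length-3 window over the 39 characters (37 positions):
  position 7–9: www
  position 8–10: www
  position 9–11: www
  position 10–12: www
  position 14–16: www
  position 18–20: www
  position 22–24: www
  position 28–30: www
  position 29–31: www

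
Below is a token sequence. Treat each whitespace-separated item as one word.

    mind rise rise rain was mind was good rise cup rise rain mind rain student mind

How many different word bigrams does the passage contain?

14

16 tokens → 15 bigram windows in total.
Repeated bigrams (each contributes count−1 duplicates):
  rise rain: 2
1 duplicate windows → 15 − 1 = 14 distinct.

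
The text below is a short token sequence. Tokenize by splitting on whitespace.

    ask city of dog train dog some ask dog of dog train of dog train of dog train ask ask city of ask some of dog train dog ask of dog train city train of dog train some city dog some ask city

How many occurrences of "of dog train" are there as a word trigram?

7

Scanning the 41 overlapping trigram windows for "of dog train":
  position 3–5: of dog train
  position 10–12: of dog train
  position 13–15: of dog train
  position 16–18: of dog train
  position 25–27: of dog train
  position 30–32: of dog train
  position 35–37: of dog train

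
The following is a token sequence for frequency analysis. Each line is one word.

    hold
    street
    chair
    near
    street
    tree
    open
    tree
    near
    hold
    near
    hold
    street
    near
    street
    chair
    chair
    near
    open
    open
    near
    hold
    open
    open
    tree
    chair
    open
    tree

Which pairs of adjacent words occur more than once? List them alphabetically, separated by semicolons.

Bigram counts meeting the condition (more than once):
  chair near: 2
  hold street: 2
  near hold: 3
  near street: 2
  open open: 2
  open tree: 3
  street chair: 2

chair near; hold street; near hold; near street; open open; open tree; street chair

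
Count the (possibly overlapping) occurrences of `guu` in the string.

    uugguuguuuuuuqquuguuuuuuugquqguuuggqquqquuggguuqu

5

Sliding a length-3 window over the 49 characters (47 positions):
  position 4–6: guu
  position 7–9: guu
  position 18–20: guu
  position 30–32: guu
  position 45–47: guu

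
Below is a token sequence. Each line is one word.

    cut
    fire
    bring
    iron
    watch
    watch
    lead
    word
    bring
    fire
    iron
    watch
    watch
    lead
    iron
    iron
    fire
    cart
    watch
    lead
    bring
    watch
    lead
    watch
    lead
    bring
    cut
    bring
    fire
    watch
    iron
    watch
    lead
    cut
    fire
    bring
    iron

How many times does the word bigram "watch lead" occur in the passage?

6

Scanning the 36 overlapping bigram windows for "watch lead":
  position 6–7: watch lead
  position 13–14: watch lead
  position 19–20: watch lead
  position 22–23: watch lead
  position 24–25: watch lead
  position 32–33: watch lead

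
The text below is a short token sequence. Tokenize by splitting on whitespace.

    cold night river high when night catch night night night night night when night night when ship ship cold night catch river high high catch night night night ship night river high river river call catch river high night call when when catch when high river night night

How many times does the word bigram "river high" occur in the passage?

Scanning the 47 overlapping bigram windows for "river high":
  position 3–4: river high
  position 22–23: river high
  position 31–32: river high
  position 37–38: river high

4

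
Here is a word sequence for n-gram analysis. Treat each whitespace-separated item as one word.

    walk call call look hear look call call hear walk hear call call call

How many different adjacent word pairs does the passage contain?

10

14 tokens → 13 bigram windows in total.
Repeated bigrams (each contributes count−1 duplicates):
  call call: 4
3 duplicate windows → 13 − 3 = 10 distinct.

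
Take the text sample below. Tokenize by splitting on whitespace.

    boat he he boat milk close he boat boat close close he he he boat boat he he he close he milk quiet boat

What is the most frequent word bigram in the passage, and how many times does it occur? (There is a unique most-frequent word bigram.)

"he he", 5 times

Bigram frequencies (highest first):
  he he: 5
  he boat: 3
  close he: 3
  boat he: 2
  boat boat: 2
  boat milk: 1
  … (7 more, each ≤ 1)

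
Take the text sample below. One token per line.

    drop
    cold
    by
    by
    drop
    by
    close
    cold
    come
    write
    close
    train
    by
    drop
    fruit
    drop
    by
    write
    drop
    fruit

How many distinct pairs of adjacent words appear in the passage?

20 tokens → 19 bigram windows in total.
Repeated bigrams (each contributes count−1 duplicates):
  by drop: 2
  drop by: 2
  drop fruit: 2
3 duplicate windows → 19 − 3 = 16 distinct.

16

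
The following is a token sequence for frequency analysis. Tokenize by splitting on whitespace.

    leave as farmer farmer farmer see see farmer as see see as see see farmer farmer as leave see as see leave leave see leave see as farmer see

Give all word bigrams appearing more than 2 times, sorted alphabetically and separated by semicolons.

Bigram counts meeting the condition (more than 2 times):
  as see: 3
  farmer farmer: 3
  leave see: 3
  see as: 3
  see see: 3

as see; farmer farmer; leave see; see as; see see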